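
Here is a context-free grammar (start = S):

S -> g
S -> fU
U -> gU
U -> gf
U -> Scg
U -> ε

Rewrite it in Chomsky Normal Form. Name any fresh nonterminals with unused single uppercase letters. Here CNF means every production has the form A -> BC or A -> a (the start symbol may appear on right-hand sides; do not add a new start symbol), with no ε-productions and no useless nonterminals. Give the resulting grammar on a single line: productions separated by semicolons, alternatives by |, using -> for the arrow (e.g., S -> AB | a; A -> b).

S -> f | g | AU; A -> f; B -> c; C -> g; D -> BC; U -> g | CA | CU | SD

Nullable: {U}; after ε-elimination: S -> f | g | fU; U -> g | gU | gf | Scg.
No unit productions to eliminate.
TERM: introduce B -> c, A -> f, C -> g and substitute in every rule of length ≥2.
BIN: U -> SBC becomes U -> SD, D -> BC.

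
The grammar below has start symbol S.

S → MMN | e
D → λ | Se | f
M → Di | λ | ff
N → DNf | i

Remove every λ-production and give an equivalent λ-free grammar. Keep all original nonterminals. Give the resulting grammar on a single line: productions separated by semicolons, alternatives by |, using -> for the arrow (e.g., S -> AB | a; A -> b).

S -> N | e | MN | MMN; D -> f | Se; M -> i | Di | ff; N -> i | Nf | DNf

Nullable set: {D, M}.
S -> MMN: M, M nullable, giving MMN | MN | N.
Drop D -> λ.
Drop M -> λ.
M -> Di: D nullable, giving Di | i.
N -> DNf: D nullable, giving DNf | Nf.
Unchanged (no nullable symbols): S -> e; D -> Se; D -> f; M -> ff; N -> i.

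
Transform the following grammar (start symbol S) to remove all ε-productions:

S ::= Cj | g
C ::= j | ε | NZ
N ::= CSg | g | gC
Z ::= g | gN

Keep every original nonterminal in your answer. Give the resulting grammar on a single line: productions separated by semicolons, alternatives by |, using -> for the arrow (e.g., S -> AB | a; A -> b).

Nullable set: {C}.
S -> Cj: C nullable, giving Cj | j.
Drop C -> ε.
N -> CSg: C nullable, giving CSg | Sg.
N -> gC: C nullable, giving g | gC.
Unchanged (no nullable symbols): S -> g; C -> NZ; C -> j; N -> g; Z -> g; Z -> gN.

S -> g | j | Cj; C -> j | NZ; N -> g | Sg | gC | CSg; Z -> g | gN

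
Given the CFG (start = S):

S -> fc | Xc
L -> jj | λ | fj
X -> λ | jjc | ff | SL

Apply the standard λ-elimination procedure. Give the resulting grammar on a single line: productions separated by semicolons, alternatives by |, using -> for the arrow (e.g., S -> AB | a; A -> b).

Nullable set: {L, X}.
S -> Xc: X nullable, giving Xc | c.
Drop L -> λ.
Drop X -> λ.
X -> SL: L nullable, giving S | SL.
Unchanged (no nullable symbols): S -> fc; L -> fj; L -> jj; X -> ff; X -> jjc.

S -> c | Xc | fc; L -> fj | jj; X -> S | SL | ff | jjc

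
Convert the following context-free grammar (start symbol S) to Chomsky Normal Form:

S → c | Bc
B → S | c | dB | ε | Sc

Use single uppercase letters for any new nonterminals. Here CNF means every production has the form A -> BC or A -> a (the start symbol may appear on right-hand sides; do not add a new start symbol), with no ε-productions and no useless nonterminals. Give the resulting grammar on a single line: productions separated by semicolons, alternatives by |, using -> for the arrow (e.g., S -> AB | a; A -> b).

S -> c | BA; A -> c; B -> c | d | BA | CB | SA; C -> d

Nullable: {B}; after ε-elimination: S -> c | Bc; B -> S | c | d | Sc | dB.
After unit-elimination: S -> c | Bc; B -> c | d | Bc | Sc | dB.
TERM: introduce A -> c, C -> d and substitute in every rule of length ≥2.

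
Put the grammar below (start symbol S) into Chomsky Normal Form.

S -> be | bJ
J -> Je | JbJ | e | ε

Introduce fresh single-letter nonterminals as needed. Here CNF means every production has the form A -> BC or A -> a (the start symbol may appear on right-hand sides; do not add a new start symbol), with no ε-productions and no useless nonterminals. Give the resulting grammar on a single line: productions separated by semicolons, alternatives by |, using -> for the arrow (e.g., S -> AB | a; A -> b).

S -> b | AB | AJ; A -> b; B -> e; C -> AJ; J -> b | e | AJ | JA | JB | JC

Nullable: {J}; after ε-elimination: S -> b | bJ | be; J -> b | e | Jb | Je | bJ | JbJ.
No unit productions to eliminate.
TERM: introduce A -> b, B -> e and substitute in every rule of length ≥2.
BIN: J -> JAJ becomes J -> JC, C -> AJ.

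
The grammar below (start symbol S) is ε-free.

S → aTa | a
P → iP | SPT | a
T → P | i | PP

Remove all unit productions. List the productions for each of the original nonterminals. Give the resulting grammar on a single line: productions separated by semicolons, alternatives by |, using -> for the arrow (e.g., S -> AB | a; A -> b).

S -> a | aTa; P -> a | iP | SPT; T -> a | i | PP | iP | SPT

Unit productions: T->P.
Unit pairs (A ⇒* B via units): (T,P).
S: inherits non-unit rules of {S} → a | aTa.
P: inherits non-unit rules of {P} → SPT | a | iP.
T: inherits non-unit rules of {P, T} → PP | SPT | a | i | iP.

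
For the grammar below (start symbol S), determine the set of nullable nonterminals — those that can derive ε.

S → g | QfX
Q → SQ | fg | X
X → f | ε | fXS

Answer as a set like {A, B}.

Directly nullable (have an ε-rule): {X}.
Q is nullable via Q -> X (every symbol on the right is already known nullable).
Not nullable: S — each has a terminal in every rule's right-hand side or depends on a non-nullable symbol.

{Q, X}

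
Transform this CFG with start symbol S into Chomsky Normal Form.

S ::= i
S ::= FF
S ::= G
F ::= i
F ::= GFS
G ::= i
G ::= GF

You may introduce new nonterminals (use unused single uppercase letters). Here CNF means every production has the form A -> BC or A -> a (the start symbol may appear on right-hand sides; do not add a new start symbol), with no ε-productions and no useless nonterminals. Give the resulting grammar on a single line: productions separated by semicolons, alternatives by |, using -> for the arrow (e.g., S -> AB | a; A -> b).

No ε-productions.
After unit-elimination: S -> i | FF | GF; F -> i | GFS; G -> i | GF.
BIN: F -> GFS becomes F -> GA, A -> FS.

S -> i | FF | GF; A -> FS; F -> i | GA; G -> i | GF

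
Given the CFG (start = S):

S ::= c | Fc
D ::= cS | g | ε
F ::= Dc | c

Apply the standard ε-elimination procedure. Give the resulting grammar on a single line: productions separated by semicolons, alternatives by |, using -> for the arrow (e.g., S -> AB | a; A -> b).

Nullable set: {D}.
Drop D -> ε.
F -> Dc: D nullable, giving Dc | c.
Unchanged (no nullable symbols): S -> Fc; S -> c; D -> cS; D -> g; F -> c.

S -> c | Fc; D -> g | cS; F -> c | Dc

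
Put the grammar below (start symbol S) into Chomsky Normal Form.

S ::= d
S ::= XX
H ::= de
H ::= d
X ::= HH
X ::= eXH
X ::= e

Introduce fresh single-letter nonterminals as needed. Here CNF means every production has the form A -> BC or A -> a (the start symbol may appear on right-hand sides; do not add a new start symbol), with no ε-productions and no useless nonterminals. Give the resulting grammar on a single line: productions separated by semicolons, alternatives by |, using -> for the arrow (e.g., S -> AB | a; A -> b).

S -> d | XX; A -> d; B -> e; C -> XH; H -> d | AB; X -> e | BC | HH

No ε-productions.
No unit productions to eliminate.
TERM: introduce A -> d, B -> e and substitute in every rule of length ≥2.
BIN: X -> BXH becomes X -> BC, C -> XH.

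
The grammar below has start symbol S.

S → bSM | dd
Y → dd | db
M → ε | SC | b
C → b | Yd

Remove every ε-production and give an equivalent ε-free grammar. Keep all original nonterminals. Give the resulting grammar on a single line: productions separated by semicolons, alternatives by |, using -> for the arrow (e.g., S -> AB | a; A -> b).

Nullable set: {M}.
S -> bSM: M nullable, giving bS | bSM.
Drop M -> ε.
Unchanged (no nullable symbols): S -> dd; C -> Yd; C -> b; M -> SC; M -> b; Y -> db; Y -> dd.

S -> bS | dd | bSM; C -> b | Yd; M -> b | SC; Y -> db | dd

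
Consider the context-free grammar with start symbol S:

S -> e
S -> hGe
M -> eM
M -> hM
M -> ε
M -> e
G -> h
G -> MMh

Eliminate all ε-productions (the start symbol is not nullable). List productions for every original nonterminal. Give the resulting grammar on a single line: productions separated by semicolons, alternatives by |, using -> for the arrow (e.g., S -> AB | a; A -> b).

S -> e | hGe; G -> h | Mh | MMh; M -> e | h | eM | hM

Nullable set: {M}.
G -> MMh: M, M nullable, giving MMh | Mh | h.
Drop M -> ε.
M -> eM: M nullable, giving e | eM.
M -> hM: M nullable, giving h | hM.
Unchanged (no nullable symbols): S -> e; S -> hGe; G -> h; M -> e.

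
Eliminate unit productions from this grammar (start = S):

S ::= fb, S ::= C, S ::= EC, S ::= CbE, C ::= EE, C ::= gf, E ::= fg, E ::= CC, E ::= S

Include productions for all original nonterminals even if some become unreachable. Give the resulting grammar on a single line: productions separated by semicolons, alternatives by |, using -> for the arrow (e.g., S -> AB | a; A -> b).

Unit productions: E->S, S->C.
Unit pairs (A ⇒* B via units): (E,C), (E,S), (S,C).
S: inherits non-unit rules of {C, S} → CbE | EC | EE | fb | gf.
C: inherits non-unit rules of {C} → EE | gf.
E: inherits non-unit rules of {C, E, S} → CC | CbE | EC | EE | fb | fg | gf.

S -> EC | EE | fb | gf | CbE; C -> EE | gf; E -> CC | EC | EE | fb | fg | gf | CbE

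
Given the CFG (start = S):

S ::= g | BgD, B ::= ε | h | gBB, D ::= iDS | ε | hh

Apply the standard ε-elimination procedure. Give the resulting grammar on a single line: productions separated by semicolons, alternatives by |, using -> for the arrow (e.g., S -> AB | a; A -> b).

S -> g | Bg | gD | BgD; B -> g | h | gB | gBB; D -> hh | iS | iDS

Nullable set: {B, D}.
S -> BgD: B, D nullable, giving Bg | BgD | g | gD.
Drop B -> ε.
B -> gBB: B, B nullable, giving g | gB | gBB.
Drop D -> ε.
D -> iDS: D nullable, giving iDS | iS.
Unchanged (no nullable symbols): S -> g; B -> h; D -> hh.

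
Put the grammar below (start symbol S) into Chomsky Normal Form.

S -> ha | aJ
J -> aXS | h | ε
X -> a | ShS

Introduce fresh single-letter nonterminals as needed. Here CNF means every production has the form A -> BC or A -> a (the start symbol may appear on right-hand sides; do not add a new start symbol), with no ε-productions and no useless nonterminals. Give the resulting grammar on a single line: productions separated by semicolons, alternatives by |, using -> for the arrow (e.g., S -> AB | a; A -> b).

Nullable: {J}; after ε-elimination: S -> a | aJ | ha; J -> h | aXS; X -> a | ShS.
No unit productions to eliminate.
TERM: introduce A -> a, B -> h and substitute in every rule of length ≥2.
BIN: J -> AXS becomes J -> AC, C -> XS; X -> SBS becomes X -> SD, D -> BS.

S -> a | AJ | BA; A -> a; B -> h; C -> XS; D -> BS; J -> h | AC; X -> a | SD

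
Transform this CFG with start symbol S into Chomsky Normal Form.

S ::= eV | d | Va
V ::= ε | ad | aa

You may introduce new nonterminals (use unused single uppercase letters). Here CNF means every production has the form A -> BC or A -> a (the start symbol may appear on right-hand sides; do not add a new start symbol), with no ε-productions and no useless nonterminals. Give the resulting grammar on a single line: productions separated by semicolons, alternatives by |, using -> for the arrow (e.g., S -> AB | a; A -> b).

Nullable: {V}; after ε-elimination: S -> a | d | e | Va | eV; V -> aa | ad.
No unit productions to eliminate.
TERM: introduce A -> a, C -> d, B -> e and substitute in every rule of length ≥2.

S -> a | d | e | BV | VA; A -> a; B -> e; C -> d; V -> AA | AC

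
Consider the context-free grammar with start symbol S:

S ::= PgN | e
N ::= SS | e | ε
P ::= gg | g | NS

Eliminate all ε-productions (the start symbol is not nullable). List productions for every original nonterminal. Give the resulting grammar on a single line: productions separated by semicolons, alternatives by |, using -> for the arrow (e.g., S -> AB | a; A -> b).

Nullable set: {N}.
S -> PgN: N nullable, giving Pg | PgN.
Drop N -> ε.
P -> NS: N nullable, giving NS | S.
Unchanged (no nullable symbols): S -> e; N -> SS; N -> e; P -> g; P -> gg.

S -> e | Pg | PgN; N -> e | SS; P -> S | g | NS | gg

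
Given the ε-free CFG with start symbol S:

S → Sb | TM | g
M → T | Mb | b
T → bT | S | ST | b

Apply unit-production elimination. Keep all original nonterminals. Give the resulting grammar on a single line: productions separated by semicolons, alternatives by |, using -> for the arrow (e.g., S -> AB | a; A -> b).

S -> g | Sb | TM; M -> b | g | Mb | ST | Sb | TM | bT; T -> b | g | ST | Sb | TM | bT

Unit productions: M->T, T->S.
Unit pairs (A ⇒* B via units): (M,S), (M,T), (T,S).
S: inherits non-unit rules of {S} → Sb | TM | g.
M: inherits non-unit rules of {M, S, T} → Mb | ST | Sb | TM | b | bT | g.
T: inherits non-unit rules of {S, T} → ST | Sb | TM | b | bT | g.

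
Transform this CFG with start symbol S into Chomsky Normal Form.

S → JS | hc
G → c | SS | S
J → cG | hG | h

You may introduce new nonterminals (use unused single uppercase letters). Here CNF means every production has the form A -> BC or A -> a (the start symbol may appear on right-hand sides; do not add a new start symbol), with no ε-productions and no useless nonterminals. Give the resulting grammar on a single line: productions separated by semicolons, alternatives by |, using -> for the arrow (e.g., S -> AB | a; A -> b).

S -> AB | JS; A -> h; B -> c; G -> c | AB | JS | SS; J -> h | AG | BG

No ε-productions.
After unit-elimination: S -> JS | hc; G -> c | JS | SS | hc; J -> h | cG | hG.
TERM: introduce B -> c, A -> h and substitute in every rule of length ≥2.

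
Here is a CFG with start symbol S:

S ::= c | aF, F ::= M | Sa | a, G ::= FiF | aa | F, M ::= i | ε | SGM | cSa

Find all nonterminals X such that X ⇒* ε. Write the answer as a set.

Directly nullable (have an ε-rule): {M}.
F is nullable via F -> M (every symbol on the right is already known nullable).
G is nullable via G -> F (every symbol on the right is already known nullable).
Not nullable: S — each has a terminal in every rule's right-hand side or depends on a non-nullable symbol.

{F, G, M}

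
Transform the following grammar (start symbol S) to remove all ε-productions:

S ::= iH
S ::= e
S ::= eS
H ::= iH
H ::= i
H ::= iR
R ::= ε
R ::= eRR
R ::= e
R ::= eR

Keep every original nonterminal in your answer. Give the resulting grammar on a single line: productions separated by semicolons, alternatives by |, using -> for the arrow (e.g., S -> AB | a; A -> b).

Nullable set: {R}.
H -> iR: R nullable, giving i | iR.
Drop R -> ε.
R -> eR: R nullable, giving e | eR.
R -> eRR: R, R nullable, giving e | eR | eRR.
Unchanged (no nullable symbols): S -> e; S -> eS; S -> iH; H -> i; H -> iH; R -> e.

S -> e | eS | iH; H -> i | iH | iR; R -> e | eR | eRR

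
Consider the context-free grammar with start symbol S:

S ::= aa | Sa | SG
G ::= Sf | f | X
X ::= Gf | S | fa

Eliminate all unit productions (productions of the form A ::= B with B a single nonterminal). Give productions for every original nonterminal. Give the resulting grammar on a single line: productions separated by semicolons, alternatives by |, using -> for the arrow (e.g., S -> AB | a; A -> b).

Unit productions: G->X, X->S.
Unit pairs (A ⇒* B via units): (G,S), (G,X), (X,S).
S: inherits non-unit rules of {S} → SG | Sa | aa.
G: inherits non-unit rules of {G, S, X} → Gf | SG | Sa | Sf | aa | f | fa.
X: inherits non-unit rules of {S, X} → Gf | SG | Sa | aa | fa.

S -> SG | Sa | aa; G -> f | Gf | SG | Sa | Sf | aa | fa; X -> Gf | SG | Sa | aa | fa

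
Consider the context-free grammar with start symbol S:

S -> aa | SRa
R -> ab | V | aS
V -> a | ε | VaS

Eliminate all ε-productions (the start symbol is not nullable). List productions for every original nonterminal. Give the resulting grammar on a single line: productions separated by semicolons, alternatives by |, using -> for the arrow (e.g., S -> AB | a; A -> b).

S -> Sa | aa | SRa; R -> V | aS | ab; V -> a | aS | VaS

Nullable set: {R, V}.
S -> SRa: R nullable, giving SRa | Sa.
R -> V: V nullable, giving V.
Drop V -> ε.
V -> VaS: V nullable, giving VaS | aS.
Unchanged (no nullable symbols): S -> aa; R -> aS; R -> ab; V -> a.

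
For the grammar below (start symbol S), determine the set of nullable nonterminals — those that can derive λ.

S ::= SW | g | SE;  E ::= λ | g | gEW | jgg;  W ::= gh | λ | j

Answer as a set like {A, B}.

{E, W}

Directly nullable (have an ε-rule): {E, W}.
Not nullable: S — each has a terminal in every rule's right-hand side or depends on a non-nullable symbol.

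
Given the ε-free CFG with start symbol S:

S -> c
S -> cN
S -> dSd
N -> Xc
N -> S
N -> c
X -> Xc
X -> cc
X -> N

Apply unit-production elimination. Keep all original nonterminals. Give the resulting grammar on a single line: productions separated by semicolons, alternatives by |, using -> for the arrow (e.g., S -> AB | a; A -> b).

Unit productions: N->S, X->N.
Unit pairs (A ⇒* B via units): (N,S), (X,N), (X,S).
S: inherits non-unit rules of {S} → c | cN | dSd.
N: inherits non-unit rules of {N, S} → Xc | c | cN | dSd.
X: inherits non-unit rules of {N, S, X} → Xc | c | cN | cc | dSd.

S -> c | cN | dSd; N -> c | Xc | cN | dSd; X -> c | Xc | cN | cc | dSd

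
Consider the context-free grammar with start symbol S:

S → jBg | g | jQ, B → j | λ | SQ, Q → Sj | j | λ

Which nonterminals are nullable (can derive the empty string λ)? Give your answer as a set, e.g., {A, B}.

{B, Q}

Directly nullable (have an ε-rule): {B, Q}.
Not nullable: S — each has a terminal in every rule's right-hand side or depends on a non-nullable symbol.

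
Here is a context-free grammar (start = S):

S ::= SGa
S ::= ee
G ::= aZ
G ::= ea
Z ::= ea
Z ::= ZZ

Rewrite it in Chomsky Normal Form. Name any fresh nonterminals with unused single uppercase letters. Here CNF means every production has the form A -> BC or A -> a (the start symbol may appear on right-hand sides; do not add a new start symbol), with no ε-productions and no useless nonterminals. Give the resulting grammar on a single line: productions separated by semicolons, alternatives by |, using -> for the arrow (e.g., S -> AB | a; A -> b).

S -> BB | SC; A -> a; B -> e; C -> GA; G -> AZ | BA; Z -> BA | ZZ

No ε-productions.
No unit productions to eliminate.
TERM: introduce A -> a, B -> e and substitute in every rule of length ≥2.
BIN: S -> SGA becomes S -> SC, C -> GA.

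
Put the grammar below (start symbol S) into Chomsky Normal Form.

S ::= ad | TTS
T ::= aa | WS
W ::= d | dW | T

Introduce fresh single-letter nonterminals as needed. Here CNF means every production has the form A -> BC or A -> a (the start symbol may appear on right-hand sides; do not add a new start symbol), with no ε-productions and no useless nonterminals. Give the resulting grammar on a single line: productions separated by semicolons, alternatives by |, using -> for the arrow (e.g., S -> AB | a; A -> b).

S -> AB | TC; A -> a; B -> d; C -> TS; T -> AA | WS; W -> d | AA | BW | WS

No ε-productions.
After unit-elimination: S -> ad | TTS; T -> WS | aa; W -> d | WS | aa | dW.
TERM: introduce A -> a, B -> d and substitute in every rule of length ≥2.
BIN: S -> TTS becomes S -> TC, C -> TS.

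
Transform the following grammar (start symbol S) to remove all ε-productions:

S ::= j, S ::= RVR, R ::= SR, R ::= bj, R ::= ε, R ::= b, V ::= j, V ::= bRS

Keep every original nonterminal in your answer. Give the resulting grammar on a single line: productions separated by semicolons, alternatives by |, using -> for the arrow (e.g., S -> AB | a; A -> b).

S -> V | j | RV | VR | RVR; R -> S | b | SR | bj; V -> j | bS | bRS

Nullable set: {R}.
S -> RVR: R, R nullable, giving RV | RVR | V | VR.
Drop R -> ε.
R -> SR: R nullable, giving S | SR.
V -> bRS: R nullable, giving bRS | bS.
Unchanged (no nullable symbols): S -> j; R -> b; R -> bj; V -> j.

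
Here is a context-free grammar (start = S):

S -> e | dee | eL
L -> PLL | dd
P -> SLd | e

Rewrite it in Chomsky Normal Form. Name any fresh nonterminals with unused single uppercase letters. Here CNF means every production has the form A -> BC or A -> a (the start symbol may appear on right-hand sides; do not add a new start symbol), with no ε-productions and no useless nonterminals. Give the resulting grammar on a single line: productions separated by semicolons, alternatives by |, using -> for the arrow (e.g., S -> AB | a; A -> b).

S -> e | AE | BL; A -> d; B -> e; C -> LL; D -> LA; E -> BB; L -> AA | PC; P -> e | SD

No ε-productions.
No unit productions to eliminate.
TERM: introduce A -> d, B -> e and substitute in every rule of length ≥2.
BIN: L -> PLL becomes L -> PC, C -> LL; P -> SLA becomes P -> SD, D -> LA; S -> ABB becomes S -> AE, E -> BB.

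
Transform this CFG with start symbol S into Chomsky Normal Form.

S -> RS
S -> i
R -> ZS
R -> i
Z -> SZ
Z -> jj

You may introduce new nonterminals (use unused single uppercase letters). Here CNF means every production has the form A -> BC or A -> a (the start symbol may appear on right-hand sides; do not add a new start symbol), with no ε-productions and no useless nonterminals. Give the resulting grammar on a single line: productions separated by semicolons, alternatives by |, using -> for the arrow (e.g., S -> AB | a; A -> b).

S -> i | RS; A -> j; R -> i | ZS; Z -> AA | SZ

No ε-productions.
No unit productions to eliminate.
TERM: introduce A -> j and substitute in every rule of length ≥2.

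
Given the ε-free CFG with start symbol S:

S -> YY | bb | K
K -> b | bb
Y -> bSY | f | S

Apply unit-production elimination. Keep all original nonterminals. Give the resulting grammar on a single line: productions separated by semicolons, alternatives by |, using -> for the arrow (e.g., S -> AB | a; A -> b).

Unit productions: S->K, Y->S.
Unit pairs (A ⇒* B via units): (S,K), (Y,K), (Y,S).
S: inherits non-unit rules of {K, S} → YY | b | bb.
K: inherits non-unit rules of {K} → b | bb.
Y: inherits non-unit rules of {K, S, Y} → YY | b | bSY | bb | f.

S -> b | YY | bb; K -> b | bb; Y -> b | f | YY | bb | bSY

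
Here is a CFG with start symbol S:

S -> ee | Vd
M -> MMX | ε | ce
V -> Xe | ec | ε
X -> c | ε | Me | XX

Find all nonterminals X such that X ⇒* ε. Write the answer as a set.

{M, V, X}

Directly nullable (have an ε-rule): {M, V, X}.
Not nullable: S — each has a terminal in every rule's right-hand side or depends on a non-nullable symbol.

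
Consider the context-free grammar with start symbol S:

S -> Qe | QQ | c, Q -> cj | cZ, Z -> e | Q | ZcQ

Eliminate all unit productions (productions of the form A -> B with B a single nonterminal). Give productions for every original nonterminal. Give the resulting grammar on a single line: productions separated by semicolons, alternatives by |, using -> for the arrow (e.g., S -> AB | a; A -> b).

S -> c | QQ | Qe; Q -> cZ | cj; Z -> e | cZ | cj | ZcQ

Unit productions: Z->Q.
Unit pairs (A ⇒* B via units): (Z,Q).
S: inherits non-unit rules of {S} → QQ | Qe | c.
Q: inherits non-unit rules of {Q} → cZ | cj.
Z: inherits non-unit rules of {Q, Z} → ZcQ | cZ | cj | e.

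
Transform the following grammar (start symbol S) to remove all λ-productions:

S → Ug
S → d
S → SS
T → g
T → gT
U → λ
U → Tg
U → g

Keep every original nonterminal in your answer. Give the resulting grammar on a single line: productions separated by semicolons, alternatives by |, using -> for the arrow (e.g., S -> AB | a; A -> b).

Nullable set: {U}.
S -> Ug: U nullable, giving Ug | g.
Drop U -> λ.
Unchanged (no nullable symbols): S -> SS; S -> d; T -> g; T -> gT; U -> Tg; U -> g.

S -> d | g | SS | Ug; T -> g | gT; U -> g | Tg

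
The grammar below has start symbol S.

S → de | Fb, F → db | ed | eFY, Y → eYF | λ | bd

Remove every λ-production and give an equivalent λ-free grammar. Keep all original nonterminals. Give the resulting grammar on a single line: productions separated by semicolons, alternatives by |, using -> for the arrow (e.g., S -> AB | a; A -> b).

S -> Fb | de; F -> db | eF | ed | eFY; Y -> bd | eF | eYF

Nullable set: {Y}.
F -> eFY: Y nullable, giving eF | eFY.
Drop Y -> λ.
Y -> eYF: Y nullable, giving eF | eYF.
Unchanged (no nullable symbols): S -> Fb; S -> de; F -> db; F -> ed; Y -> bd.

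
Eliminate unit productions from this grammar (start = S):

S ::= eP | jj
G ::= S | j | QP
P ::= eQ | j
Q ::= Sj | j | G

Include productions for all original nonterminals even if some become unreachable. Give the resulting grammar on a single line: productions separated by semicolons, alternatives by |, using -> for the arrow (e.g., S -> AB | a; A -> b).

Unit productions: G->S, Q->G.
Unit pairs (A ⇒* B via units): (G,S), (Q,G), (Q,S).
S: inherits non-unit rules of {S} → eP | jj.
G: inherits non-unit rules of {G, S} → QP | eP | j | jj.
P: inherits non-unit rules of {P} → eQ | j.
Q: inherits non-unit rules of {G, Q, S} → QP | Sj | eP | j | jj.

S -> eP | jj; G -> j | QP | eP | jj; P -> j | eQ; Q -> j | QP | Sj | eP | jj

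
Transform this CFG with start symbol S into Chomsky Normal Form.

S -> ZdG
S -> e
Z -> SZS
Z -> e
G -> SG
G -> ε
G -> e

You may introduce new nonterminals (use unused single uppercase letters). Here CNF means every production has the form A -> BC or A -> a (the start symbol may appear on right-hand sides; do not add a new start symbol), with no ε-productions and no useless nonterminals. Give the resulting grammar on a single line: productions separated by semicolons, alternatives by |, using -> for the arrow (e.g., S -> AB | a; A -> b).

Nullable: {G}; after ε-elimination: S -> e | Zd | ZdG; G -> S | e | SG; Z -> e | SZS.
After unit-elimination: S -> e | Zd | ZdG; G -> e | SG | Zd | ZdG; Z -> e | SZS.
TERM: introduce A -> d and substitute in every rule of length ≥2.
BIN: G -> ZAG becomes G -> ZB, B -> AG; S -> ZAG becomes S -> ZC, C -> AG; Z -> SZS becomes Z -> SD, D -> ZS.

S -> e | ZA | ZC; A -> d; B -> AG; C -> AG; D -> ZS; G -> e | SG | ZA | ZB; Z -> e | SD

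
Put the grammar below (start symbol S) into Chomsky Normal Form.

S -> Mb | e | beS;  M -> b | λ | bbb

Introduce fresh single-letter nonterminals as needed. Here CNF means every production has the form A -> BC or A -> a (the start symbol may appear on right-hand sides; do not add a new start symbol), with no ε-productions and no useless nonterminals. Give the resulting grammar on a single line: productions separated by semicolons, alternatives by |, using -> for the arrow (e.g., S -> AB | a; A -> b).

Nullable: {M}; after ε-elimination: S -> b | e | Mb | beS; M -> b | bbb.
No unit productions to eliminate.
TERM: introduce A -> b, B -> e and substitute in every rule of length ≥2.
BIN: M -> AAA becomes M -> AC, C -> AA; S -> ABS becomes S -> AD, D -> BS.

S -> b | e | AD | MA; A -> b; B -> e; C -> AA; D -> BS; M -> b | AC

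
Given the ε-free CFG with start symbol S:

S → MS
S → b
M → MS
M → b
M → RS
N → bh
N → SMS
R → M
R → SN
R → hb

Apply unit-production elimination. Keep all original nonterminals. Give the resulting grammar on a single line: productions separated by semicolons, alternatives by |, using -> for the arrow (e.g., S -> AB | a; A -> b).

S -> b | MS; M -> b | MS | RS; N -> bh | SMS; R -> b | MS | RS | SN | hb

Unit productions: R->M.
Unit pairs (A ⇒* B via units): (R,M).
S: inherits non-unit rules of {S} → MS | b.
M: inherits non-unit rules of {M} → MS | RS | b.
N: inherits non-unit rules of {N} → SMS | bh.
R: inherits non-unit rules of {M, R} → MS | RS | SN | b | hb.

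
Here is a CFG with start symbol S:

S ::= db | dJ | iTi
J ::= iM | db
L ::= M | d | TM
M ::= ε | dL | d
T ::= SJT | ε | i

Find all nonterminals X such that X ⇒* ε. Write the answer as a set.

{L, M, T}

Directly nullable (have an ε-rule): {M, T}.
L is nullable via L -> M (every symbol on the right is already known nullable).
Not nullable: J, S — each has a terminal in every rule's right-hand side or depends on a non-nullable symbol.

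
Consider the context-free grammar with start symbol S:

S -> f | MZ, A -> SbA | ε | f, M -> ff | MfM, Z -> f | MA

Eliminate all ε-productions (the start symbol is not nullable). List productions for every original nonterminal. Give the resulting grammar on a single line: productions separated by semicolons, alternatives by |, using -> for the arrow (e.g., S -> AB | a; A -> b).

Nullable set: {A}.
Drop A -> ε.
A -> SbA: A nullable, giving Sb | SbA.
Z -> MA: A nullable, giving M | MA.
Unchanged (no nullable symbols): S -> MZ; S -> f; A -> f; M -> MfM; M -> ff; Z -> f.

S -> f | MZ; A -> f | Sb | SbA; M -> ff | MfM; Z -> M | f | MA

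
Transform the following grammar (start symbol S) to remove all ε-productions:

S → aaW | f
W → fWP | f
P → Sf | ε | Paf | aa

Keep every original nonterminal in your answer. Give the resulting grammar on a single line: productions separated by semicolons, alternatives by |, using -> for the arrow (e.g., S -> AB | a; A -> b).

S -> f | aaW; P -> Sf | aa | af | Paf; W -> f | fW | fWP

Nullable set: {P}.
Drop P -> ε.
P -> Paf: P nullable, giving Paf | af.
W -> fWP: P nullable, giving fW | fWP.
Unchanged (no nullable symbols): S -> aaW; S -> f; P -> Sf; P -> aa; W -> f.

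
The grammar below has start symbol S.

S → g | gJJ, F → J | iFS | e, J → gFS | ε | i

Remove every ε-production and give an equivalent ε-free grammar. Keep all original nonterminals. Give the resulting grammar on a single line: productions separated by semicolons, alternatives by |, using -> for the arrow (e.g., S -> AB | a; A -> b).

Nullable set: {F, J}.
S -> gJJ: J, J nullable, giving g | gJ | gJJ.
F -> J: J nullable, giving J.
F -> iFS: F nullable, giving iFS | iS.
Drop J -> ε.
J -> gFS: F nullable, giving gFS | gS.
Unchanged (no nullable symbols): S -> g; F -> e; J -> i.

S -> g | gJ | gJJ; F -> J | e | iS | iFS; J -> i | gS | gFS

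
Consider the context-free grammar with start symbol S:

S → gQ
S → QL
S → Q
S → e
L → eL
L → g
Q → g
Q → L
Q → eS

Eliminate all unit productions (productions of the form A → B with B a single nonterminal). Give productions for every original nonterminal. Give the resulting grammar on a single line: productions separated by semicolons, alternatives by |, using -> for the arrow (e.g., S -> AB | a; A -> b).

S -> e | g | QL | eL | eS | gQ; L -> g | eL; Q -> g | eL | eS

Unit productions: Q->L, S->Q.
Unit pairs (A ⇒* B via units): (Q,L), (S,L), (S,Q).
S: inherits non-unit rules of {L, Q, S} → QL | e | eL | eS | g | gQ.
L: inherits non-unit rules of {L} → eL | g.
Q: inherits non-unit rules of {L, Q} → eL | eS | g.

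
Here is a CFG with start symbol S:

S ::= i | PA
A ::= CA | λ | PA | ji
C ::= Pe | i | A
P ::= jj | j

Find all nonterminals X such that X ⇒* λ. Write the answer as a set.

Directly nullable (have an ε-rule): {A}.
C is nullable via C -> A (every symbol on the right is already known nullable).
Not nullable: P, S — each has a terminal in every rule's right-hand side or depends on a non-nullable symbol.

{A, C}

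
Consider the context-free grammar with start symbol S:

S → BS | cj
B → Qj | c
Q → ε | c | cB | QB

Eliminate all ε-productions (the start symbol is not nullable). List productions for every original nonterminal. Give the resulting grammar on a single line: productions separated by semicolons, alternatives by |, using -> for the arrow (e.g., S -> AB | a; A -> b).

S -> BS | cj; B -> c | j | Qj; Q -> B | c | QB | cB

Nullable set: {Q}.
B -> Qj: Q nullable, giving Qj | j.
Drop Q -> ε.
Q -> QB: Q nullable, giving B | QB.
Unchanged (no nullable symbols): S -> BS; S -> cj; B -> c; Q -> c; Q -> cB.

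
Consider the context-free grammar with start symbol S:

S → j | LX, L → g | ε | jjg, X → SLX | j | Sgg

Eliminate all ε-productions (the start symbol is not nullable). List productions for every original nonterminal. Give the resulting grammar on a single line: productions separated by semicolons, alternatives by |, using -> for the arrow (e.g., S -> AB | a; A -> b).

S -> X | j | LX; L -> g | jjg; X -> j | SX | SLX | Sgg

Nullable set: {L}.
S -> LX: L nullable, giving LX | X.
Drop L -> ε.
X -> SLX: L nullable, giving SLX | SX.
Unchanged (no nullable symbols): S -> j; L -> g; L -> jjg; X -> Sgg; X -> j.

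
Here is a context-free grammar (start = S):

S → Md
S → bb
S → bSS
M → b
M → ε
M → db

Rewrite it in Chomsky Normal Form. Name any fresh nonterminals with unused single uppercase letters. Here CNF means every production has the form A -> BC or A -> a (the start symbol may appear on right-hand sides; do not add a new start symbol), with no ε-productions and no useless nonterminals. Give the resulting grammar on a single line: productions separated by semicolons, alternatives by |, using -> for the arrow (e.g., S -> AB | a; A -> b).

Nullable: {M}; after ε-elimination: S -> d | Md | bb | bSS; M -> b | db.
No unit productions to eliminate.
TERM: introduce B -> b, A -> d and substitute in every rule of length ≥2.
BIN: S -> BSS becomes S -> BC, C -> SS.

S -> d | BB | BC | MA; A -> d; B -> b; C -> SS; M -> b | AB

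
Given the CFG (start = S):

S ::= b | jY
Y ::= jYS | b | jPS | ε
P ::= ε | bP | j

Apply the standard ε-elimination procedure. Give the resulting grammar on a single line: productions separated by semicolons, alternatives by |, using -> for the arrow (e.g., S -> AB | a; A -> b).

S -> b | j | jY; P -> b | j | bP; Y -> b | jS | jPS | jYS

Nullable set: {P, Y}.
S -> jY: Y nullable, giving j | jY.
Drop P -> ε.
P -> bP: P nullable, giving b | bP.
Drop Y -> ε.
Y -> jPS: P nullable, giving jPS | jS.
Y -> jYS: Y nullable, giving jS | jYS.
Unchanged (no nullable symbols): S -> b; P -> j; Y -> b.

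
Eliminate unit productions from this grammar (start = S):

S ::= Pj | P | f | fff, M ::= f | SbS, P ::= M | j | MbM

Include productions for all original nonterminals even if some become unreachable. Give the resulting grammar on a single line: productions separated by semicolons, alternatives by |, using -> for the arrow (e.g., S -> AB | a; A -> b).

S -> f | j | Pj | MbM | SbS | fff; M -> f | SbS; P -> f | j | MbM | SbS

Unit productions: P->M, S->P.
Unit pairs (A ⇒* B via units): (P,M), (S,M), (S,P).
S: inherits non-unit rules of {M, P, S} → MbM | Pj | SbS | f | fff | j.
M: inherits non-unit rules of {M} → SbS | f.
P: inherits non-unit rules of {M, P} → MbM | SbS | f | j.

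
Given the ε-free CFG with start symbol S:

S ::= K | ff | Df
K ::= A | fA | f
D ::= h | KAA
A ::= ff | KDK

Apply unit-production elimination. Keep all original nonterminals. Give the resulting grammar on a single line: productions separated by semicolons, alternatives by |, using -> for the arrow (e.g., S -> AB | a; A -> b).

S -> f | Df | fA | ff | KDK; A -> ff | KDK; D -> h | KAA; K -> f | fA | ff | KDK

Unit productions: K->A, S->K.
Unit pairs (A ⇒* B via units): (K,A), (S,A), (S,K).
S: inherits non-unit rules of {A, K, S} → Df | KDK | f | fA | ff.
A: inherits non-unit rules of {A} → KDK | ff.
D: inherits non-unit rules of {D} → KAA | h.
K: inherits non-unit rules of {A, K} → KDK | f | fA | ff.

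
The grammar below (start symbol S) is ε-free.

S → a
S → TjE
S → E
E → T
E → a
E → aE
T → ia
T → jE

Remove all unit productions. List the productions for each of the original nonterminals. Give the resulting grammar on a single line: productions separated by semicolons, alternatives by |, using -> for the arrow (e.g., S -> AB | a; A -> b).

Unit productions: E->T, S->E.
Unit pairs (A ⇒* B via units): (E,T), (S,E), (S,T).
S: inherits non-unit rules of {E, S, T} → TjE | a | aE | ia | jE.
E: inherits non-unit rules of {E, T} → a | aE | ia | jE.
T: inherits non-unit rules of {T} → ia | jE.

S -> a | aE | ia | jE | TjE; E -> a | aE | ia | jE; T -> ia | jE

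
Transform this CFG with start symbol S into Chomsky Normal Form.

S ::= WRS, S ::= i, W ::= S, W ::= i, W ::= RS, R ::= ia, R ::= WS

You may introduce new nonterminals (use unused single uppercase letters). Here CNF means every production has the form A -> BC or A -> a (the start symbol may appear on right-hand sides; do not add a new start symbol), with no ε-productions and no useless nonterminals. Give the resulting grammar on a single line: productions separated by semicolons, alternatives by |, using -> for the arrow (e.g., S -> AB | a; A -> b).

S -> i | WC; A -> i; B -> a; C -> RS; D -> RS; R -> AB | WS; W -> i | RS | WD

No ε-productions.
After unit-elimination: S -> i | WRS; R -> WS | ia; W -> i | RS | WRS.
TERM: introduce B -> a, A -> i and substitute in every rule of length ≥2.
BIN: S -> WRS becomes S -> WC, C -> RS; W -> WRS becomes W -> WD, D -> RS.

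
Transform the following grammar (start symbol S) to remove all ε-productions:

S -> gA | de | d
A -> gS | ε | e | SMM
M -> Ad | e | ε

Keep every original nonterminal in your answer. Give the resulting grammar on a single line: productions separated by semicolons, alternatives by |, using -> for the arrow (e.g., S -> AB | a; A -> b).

S -> d | g | de | gA; A -> S | e | SM | gS | SMM; M -> d | e | Ad

Nullable set: {A, M}.
S -> gA: A nullable, giving g | gA.
Drop A -> ε.
A -> SMM: M, M nullable, giving S | SM | SMM.
Drop M -> ε.
M -> Ad: A nullable, giving Ad | d.
Unchanged (no nullable symbols): S -> d; S -> de; A -> e; A -> gS; M -> e.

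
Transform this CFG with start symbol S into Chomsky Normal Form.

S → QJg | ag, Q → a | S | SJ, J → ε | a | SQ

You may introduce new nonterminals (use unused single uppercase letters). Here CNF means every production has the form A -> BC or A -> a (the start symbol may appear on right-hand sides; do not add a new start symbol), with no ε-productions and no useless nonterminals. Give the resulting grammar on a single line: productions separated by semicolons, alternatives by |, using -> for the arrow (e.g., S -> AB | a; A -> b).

S -> BA | QA | QD; A -> g; B -> a; C -> JA; D -> JA; J -> a | SQ; Q -> a | BA | QA | QC | SJ

Nullable: {J}; after ε-elimination: S -> Qg | ag | QJg; J -> a | SQ; Q -> S | a | SJ.
After unit-elimination: S -> Qg | ag | QJg; J -> a | SQ; Q -> a | Qg | SJ | ag | QJg.
TERM: introduce B -> a, A -> g and substitute in every rule of length ≥2.
BIN: Q -> QJA becomes Q -> QC, C -> JA; S -> QJA becomes S -> QD, D -> JA.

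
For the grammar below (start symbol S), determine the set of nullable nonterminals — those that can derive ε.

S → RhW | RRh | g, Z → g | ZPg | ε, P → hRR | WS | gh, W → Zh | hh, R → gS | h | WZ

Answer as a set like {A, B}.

Directly nullable (have an ε-rule): {Z}.
Not nullable: P, R, S, W — each has a terminal in every rule's right-hand side or depends on a non-nullable symbol.

{Z}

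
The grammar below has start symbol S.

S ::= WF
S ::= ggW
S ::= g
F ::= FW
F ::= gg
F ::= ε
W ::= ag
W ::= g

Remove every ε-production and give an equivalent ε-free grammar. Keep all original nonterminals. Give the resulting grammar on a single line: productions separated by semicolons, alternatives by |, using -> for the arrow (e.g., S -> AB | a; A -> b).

S -> W | g | WF | ggW; F -> W | FW | gg; W -> g | ag

Nullable set: {F}.
S -> WF: F nullable, giving W | WF.
Drop F -> ε.
F -> FW: F nullable, giving FW | W.
Unchanged (no nullable symbols): S -> g; S -> ggW; F -> gg; W -> ag; W -> g.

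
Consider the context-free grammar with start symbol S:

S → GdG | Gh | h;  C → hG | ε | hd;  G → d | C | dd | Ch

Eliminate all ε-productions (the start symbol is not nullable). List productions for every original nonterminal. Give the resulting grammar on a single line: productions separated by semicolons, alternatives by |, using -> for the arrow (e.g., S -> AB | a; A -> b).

S -> d | h | Gd | Gh | dG | GdG; C -> h | hG | hd; G -> C | d | h | Ch | dd

Nullable set: {C, G}.
S -> GdG: G, G nullable, giving Gd | GdG | d | dG.
S -> Gh: G nullable, giving Gh | h.
Drop C -> ε.
C -> hG: G nullable, giving h | hG.
G -> C: C nullable, giving C.
G -> Ch: C nullable, giving Ch | h.
Unchanged (no nullable symbols): S -> h; C -> hd; G -> d; G -> dd.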